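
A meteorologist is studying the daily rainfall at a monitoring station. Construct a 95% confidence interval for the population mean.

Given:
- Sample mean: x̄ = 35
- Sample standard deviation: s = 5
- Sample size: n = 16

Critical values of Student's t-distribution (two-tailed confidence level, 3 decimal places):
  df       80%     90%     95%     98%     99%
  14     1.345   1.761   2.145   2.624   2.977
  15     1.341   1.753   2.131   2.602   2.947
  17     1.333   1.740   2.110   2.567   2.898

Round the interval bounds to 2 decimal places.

The population standard deviation σ is unknown (only the sample standard deviation s is given), so use a t-interval with df = n - 1 = 16 - 1 = 15.

For 95% confidence with df = 15, t* = 2.131 (from t-table)

Standard error: SE = s/√n = 5/√16 = 1.250000

Margin of error: E = t* × SE = 2.131 × 1.250000 = 2.6637

T-interval: x̄ ± E = 35 ± 2.6637 = (32.3362, 37.6638)

Rounded to 2 decimal places:

(32.34, 37.66)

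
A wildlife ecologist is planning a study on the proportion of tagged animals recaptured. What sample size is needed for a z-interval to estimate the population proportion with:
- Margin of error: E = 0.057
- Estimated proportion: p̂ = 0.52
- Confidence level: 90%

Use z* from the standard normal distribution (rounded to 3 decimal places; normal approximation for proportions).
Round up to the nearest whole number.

Using z* for proportion z-interval (normal approximation).

For 90% confidence, z* = 1.645 (from standard normal table)

Sample size formula for proportion z-interval: n = z*²p̂(1-p̂)/E²

n = 1.645² × 0.52 × 0.48 / 0.057²
  = 2.706025 × 0.2496 / 0.003249
  = 207.8867

Round up to the nearest whole number: n = 208

208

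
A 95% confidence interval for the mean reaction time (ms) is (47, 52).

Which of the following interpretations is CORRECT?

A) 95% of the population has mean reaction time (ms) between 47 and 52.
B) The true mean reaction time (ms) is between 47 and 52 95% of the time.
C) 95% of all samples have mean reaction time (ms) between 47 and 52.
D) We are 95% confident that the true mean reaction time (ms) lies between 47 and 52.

A confidence interval represents our confidence in the procedure, not a probability statement about the parameter.

Key concept: If we repeated this sampling process many times and computed a 95% CI each time, about 95% of those intervals would contain the true population parameter.

For this specific interval (47, 52):
- Midpoint (point estimate): 49.5
- Margin of error: 2.5

The correct interpretation is the one stating confidence that the true parameter lies in the interval — option D.

D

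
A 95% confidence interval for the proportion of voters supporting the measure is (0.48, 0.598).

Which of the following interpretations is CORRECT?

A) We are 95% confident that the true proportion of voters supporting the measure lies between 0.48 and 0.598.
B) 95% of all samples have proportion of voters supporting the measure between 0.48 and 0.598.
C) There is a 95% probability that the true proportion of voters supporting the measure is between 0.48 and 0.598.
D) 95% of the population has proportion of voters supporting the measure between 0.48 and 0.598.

A confidence interval represents our confidence in the procedure, not a probability statement about the parameter.

Key concept: If we repeated this sampling process many times and computed a 95% CI each time, about 95% of those intervals would contain the true population parameter.

For this specific interval (0.48, 0.598):
- Midpoint (point estimate): 0.539
- Margin of error: 0.059

The correct interpretation is the one stating confidence that the true parameter lies in the interval — option A.

A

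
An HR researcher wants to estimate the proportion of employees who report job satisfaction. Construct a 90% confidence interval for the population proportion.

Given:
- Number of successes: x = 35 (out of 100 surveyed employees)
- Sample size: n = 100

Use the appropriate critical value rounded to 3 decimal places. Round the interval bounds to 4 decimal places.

Sample proportion: p̂ = 35/100 = 0.350000

Check conditions for normal approximation:
  np̂ = 35 ≥ 10 ✓
  n(1-p̂) = 65 ≥ 10 ✓

The sample is large enough, so use a z-interval (normal approximation) for the proportion.

For 90% confidence, z* = 1.645 (from standard normal table)

Standard error: SE = √(p̂(1-p̂)/n) = √(0.350000×0.650000/100) = 0.04769696

Margin of error: E = z* × SE = 1.645 × 0.04769696 = 0.078461

Z-interval: p̂ ± E = 0.350000 ± 0.078461 = (0.271539, 0.428461)

Rounded to 4 decimal places:

(0.2715, 0.4285)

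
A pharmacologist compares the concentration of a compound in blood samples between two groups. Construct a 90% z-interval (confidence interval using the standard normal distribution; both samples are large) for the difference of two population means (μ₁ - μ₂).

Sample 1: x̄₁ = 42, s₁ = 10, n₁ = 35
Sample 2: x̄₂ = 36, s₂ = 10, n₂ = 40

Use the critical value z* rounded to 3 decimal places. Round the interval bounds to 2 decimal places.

Both samples are large (n₁ = 35 ≥ 30, n₂ = 40 ≥ 30), so a z-interval for the difference of means applies.

Point estimate: x̄₁ - x̄₂ = 42 - 36 = 6

Standard error: SE = √(s₁²/n₁ + s₂²/n₂)
= √(10²/35 + 10²/40)
= √(2.857143 + 2.500000)
= 2.314550

For 90% confidence, z* = 1.645 (from standard normal table)
Margin of error: E = z* × SE = 1.645 × 2.314550 = 3.8074

Z-interval: (x̄₁ - x̄₂) ± E = 6 ± 3.8074 = (2.1926, 9.8074)

Rounded to 2 decimal places:

(2.19, 9.81)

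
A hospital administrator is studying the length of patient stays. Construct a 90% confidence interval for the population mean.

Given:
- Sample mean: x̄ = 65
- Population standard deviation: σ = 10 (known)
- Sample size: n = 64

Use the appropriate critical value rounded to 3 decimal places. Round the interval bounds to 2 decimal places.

The population standard deviation σ is known, so use a z-interval (standard normal critical value).

For 90% confidence, z* = 1.645 (from standard normal table)

Standard error: SE = σ/√n = 10/√64 = 1.250000

Margin of error: E = z* × SE = 1.645 × 1.250000 = 2.0562

Z-interval: x̄ ± E = 65 ± 2.0562 = (62.9438, 67.0563)

Rounded to 2 decimal places:

(62.94, 67.06)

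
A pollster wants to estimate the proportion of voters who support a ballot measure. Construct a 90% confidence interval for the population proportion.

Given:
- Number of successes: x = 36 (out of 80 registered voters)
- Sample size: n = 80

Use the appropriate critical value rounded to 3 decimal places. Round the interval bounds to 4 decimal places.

Sample proportion: p̂ = 36/80 = 0.450000

Check conditions for normal approximation:
  np̂ = 36 ≥ 10 ✓
  n(1-p̂) = 44 ≥ 10 ✓

The sample is large enough, so use a z-interval (normal approximation) for the proportion.

For 90% confidence, z* = 1.645 (from standard normal table)

Standard error: SE = √(p̂(1-p̂)/n) = √(0.450000×0.550000/80) = 0.05562149

Margin of error: E = z* × SE = 1.645 × 0.05562149 = 0.091497

Z-interval: p̂ ± E = 0.450000 ± 0.091497 = (0.358503, 0.541497)

Rounded to 4 decimal places:

(0.3585, 0.5415)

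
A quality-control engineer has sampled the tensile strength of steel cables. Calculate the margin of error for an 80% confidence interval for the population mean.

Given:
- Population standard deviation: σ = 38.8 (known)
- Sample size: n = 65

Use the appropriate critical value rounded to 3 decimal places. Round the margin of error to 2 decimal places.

The population standard deviation σ is known, so use the z-interval margin of error formula.

For 80% confidence, z* = 1.282 (from standard normal table)

Margin of error formula for z-interval: E = z* × σ/√n

E = 1.282 × 38.8/√65
  = 1.282 × 4.812548
  = 6.1697

Rounded to 2 decimal places:

6.17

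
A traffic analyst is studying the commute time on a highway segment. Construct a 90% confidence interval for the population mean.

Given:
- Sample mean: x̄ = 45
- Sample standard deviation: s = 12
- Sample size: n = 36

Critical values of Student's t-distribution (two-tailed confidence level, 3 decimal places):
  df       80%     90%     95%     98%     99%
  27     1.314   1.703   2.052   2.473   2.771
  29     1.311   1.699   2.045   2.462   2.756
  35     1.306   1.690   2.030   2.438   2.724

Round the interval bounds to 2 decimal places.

The population standard deviation σ is unknown (only the sample standard deviation s is given), so use a t-interval with df = n - 1 = 36 - 1 = 35.

For 90% confidence with df = 35, t* = 1.690 (from t-table)

Standard error: SE = s/√n = 12/√36 = 2.000000

Margin of error: E = t* × SE = 1.690 × 2.000000 = 3.3800

T-interval: x̄ ± E = 45 ± 3.3800 = (41.6200, 48.3800)

Rounded to 2 decimal places:

(41.62, 48.38)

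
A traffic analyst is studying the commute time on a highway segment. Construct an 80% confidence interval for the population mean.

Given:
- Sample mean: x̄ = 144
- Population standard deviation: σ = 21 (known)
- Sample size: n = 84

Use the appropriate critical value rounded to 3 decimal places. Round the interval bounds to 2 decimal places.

The population standard deviation σ is known, so use a z-interval (standard normal critical value).

For 80% confidence, z* = 1.282 (from standard normal table)

Standard error: SE = σ/√n = 21/√84 = 2.291288

Margin of error: E = z* × SE = 1.282 × 2.291288 = 2.9374

Z-interval: x̄ ± E = 144 ± 2.9374 = (141.0626, 146.9374)

Rounded to 2 decimal places:

(141.06, 146.94)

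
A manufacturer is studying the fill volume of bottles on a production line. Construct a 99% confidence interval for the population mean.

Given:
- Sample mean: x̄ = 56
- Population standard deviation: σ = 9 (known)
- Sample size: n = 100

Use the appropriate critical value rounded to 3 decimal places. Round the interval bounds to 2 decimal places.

The population standard deviation σ is known, so use a z-interval (standard normal critical value).

For 99% confidence, z* = 2.576 (from standard normal table)

Standard error: SE = σ/√n = 9/√100 = 0.900000

Margin of error: E = z* × SE = 2.576 × 0.900000 = 2.3184

Z-interval: x̄ ± E = 56 ± 2.3184 = (53.6816, 58.3184)

Rounded to 2 decimal places:

(53.68, 58.32)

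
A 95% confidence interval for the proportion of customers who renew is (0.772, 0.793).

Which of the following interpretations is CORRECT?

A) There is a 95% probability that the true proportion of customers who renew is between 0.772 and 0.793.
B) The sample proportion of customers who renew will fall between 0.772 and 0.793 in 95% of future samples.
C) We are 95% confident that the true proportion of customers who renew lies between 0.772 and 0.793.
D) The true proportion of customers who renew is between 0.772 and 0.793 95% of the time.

A confidence interval represents our confidence in the procedure, not a probability statement about the parameter.

Key concept: If we repeated this sampling process many times and computed a 95% CI each time, about 95% of those intervals would contain the true population parameter.

For this specific interval (0.772, 0.793):
- Midpoint (point estimate): 0.7825
- Margin of error: 0.0105

The correct interpretation is the one stating confidence that the true parameter lies in the interval — option C.

C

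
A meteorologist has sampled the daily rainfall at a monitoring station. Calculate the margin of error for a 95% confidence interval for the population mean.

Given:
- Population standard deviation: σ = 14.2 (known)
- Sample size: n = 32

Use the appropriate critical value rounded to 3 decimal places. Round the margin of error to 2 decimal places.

The population standard deviation σ is known, so use the z-interval margin of error formula.

For 95% confidence, z* = 1.96 (from standard normal table)

Margin of error formula for z-interval: E = z* × σ/√n

E = 1.96 × 14.2/√32
  = 1.96 × 2.510229
  = 4.9200

Rounded to 2 decimal places:

4.92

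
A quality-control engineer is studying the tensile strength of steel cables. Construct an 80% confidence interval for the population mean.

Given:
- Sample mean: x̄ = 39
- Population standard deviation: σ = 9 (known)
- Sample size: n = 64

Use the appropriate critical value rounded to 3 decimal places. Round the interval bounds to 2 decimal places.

The population standard deviation σ is known, so use a z-interval (standard normal critical value).

For 80% confidence, z* = 1.282 (from standard normal table)

Standard error: SE = σ/√n = 9/√64 = 1.125000

Margin of error: E = z* × SE = 1.282 × 1.125000 = 1.4423

Z-interval: x̄ ± E = 39 ± 1.4423 = (37.5577, 40.4423)

Rounded to 2 decimal places:

(37.56, 40.44)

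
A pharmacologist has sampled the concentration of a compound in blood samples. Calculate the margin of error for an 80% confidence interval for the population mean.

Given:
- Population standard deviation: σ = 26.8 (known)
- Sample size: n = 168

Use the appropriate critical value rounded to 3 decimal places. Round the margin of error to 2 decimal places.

The population standard deviation σ is known, so use the z-interval margin of error formula.

For 80% confidence, z* = 1.282 (from standard normal table)

Margin of error formula for z-interval: E = z* × σ/√n

E = 1.282 × 26.8/√168
  = 1.282 × 2.067665
  = 2.6507

Rounded to 2 decimal places:

2.65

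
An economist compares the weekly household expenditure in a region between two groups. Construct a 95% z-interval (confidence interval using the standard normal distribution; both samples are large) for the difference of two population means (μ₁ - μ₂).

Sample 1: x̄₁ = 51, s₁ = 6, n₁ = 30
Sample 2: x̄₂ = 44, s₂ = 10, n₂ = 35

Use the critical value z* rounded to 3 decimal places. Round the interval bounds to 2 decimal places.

Both samples are large (n₁ = 30 ≥ 30, n₂ = 35 ≥ 30), so a z-interval for the difference of means applies.

Point estimate: x̄₁ - x̄₂ = 51 - 44 = 7

Standard error: SE = √(s₁²/n₁ + s₂²/n₂)
= √(6²/30 + 10²/35)
= √(1.200000 + 2.857143)
= 2.014235

For 95% confidence, z* = 1.96 (from standard normal table)
Margin of error: E = z* × SE = 1.96 × 2.014235 = 3.9479

Z-interval: (x̄₁ - x̄₂) ± E = 7 ± 3.9479 = (3.0521, 10.9479)

Rounded to 2 decimal places:

(3.05, 10.95)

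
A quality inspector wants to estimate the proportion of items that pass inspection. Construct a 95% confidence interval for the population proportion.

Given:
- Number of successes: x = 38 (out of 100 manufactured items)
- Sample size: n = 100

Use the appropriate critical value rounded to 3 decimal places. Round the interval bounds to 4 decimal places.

Sample proportion: p̂ = 38/100 = 0.380000

Check conditions for normal approximation:
  np̂ = 38 ≥ 10 ✓
  n(1-p̂) = 62 ≥ 10 ✓

The sample is large enough, so use a z-interval (normal approximation) for the proportion.

For 95% confidence, z* = 1.96 (from standard normal table)

Standard error: SE = √(p̂(1-p̂)/n) = √(0.380000×0.620000/100) = 0.04853864

Margin of error: E = z* × SE = 1.96 × 0.04853864 = 0.095136

Z-interval: p̂ ± E = 0.380000 ± 0.095136 = (0.284864, 0.475136)

Rounded to 4 decimal places:

(0.2849, 0.4751)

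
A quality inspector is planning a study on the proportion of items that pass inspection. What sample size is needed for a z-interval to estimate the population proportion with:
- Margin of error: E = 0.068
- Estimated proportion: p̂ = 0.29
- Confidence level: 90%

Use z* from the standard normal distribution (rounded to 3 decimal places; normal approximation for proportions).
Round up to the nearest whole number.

Using z* for proportion z-interval (normal approximation).

For 90% confidence, z* = 1.645 (from standard normal table)

Sample size formula for proportion z-interval: n = z*²p̂(1-p̂)/E²

n = 1.645² × 0.29 × 0.71 / 0.068²
  = 2.706025 × 0.2059 / 0.004624
  = 120.4954

Round up to the nearest whole number: n = 121

121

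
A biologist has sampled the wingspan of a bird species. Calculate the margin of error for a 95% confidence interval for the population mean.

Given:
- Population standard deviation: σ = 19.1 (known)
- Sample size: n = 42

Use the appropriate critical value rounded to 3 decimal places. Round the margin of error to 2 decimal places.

The population standard deviation σ is known, so use the z-interval margin of error formula.

For 95% confidence, z* = 1.96 (from standard normal table)

Margin of error formula for z-interval: E = z* × σ/√n

E = 1.96 × 19.1/√42
  = 1.96 × 2.947194
  = 5.7765

Rounded to 2 decimal places:

5.78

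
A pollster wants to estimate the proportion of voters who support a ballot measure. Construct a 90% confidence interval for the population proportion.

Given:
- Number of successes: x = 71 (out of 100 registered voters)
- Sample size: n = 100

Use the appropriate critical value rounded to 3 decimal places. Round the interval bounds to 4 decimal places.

Sample proportion: p̂ = 71/100 = 0.710000

Check conditions for normal approximation:
  np̂ = 71 ≥ 10 ✓
  n(1-p̂) = 29 ≥ 10 ✓

The sample is large enough, so use a z-interval (normal approximation) for the proportion.

For 90% confidence, z* = 1.645 (from standard normal table)

Standard error: SE = √(p̂(1-p̂)/n) = √(0.710000×0.290000/100) = 0.04537621

Margin of error: E = z* × SE = 1.645 × 0.04537621 = 0.074644

Z-interval: p̂ ± E = 0.710000 ± 0.074644 = (0.635356, 0.784644)

Rounded to 4 decimal places:

(0.6354, 0.7846)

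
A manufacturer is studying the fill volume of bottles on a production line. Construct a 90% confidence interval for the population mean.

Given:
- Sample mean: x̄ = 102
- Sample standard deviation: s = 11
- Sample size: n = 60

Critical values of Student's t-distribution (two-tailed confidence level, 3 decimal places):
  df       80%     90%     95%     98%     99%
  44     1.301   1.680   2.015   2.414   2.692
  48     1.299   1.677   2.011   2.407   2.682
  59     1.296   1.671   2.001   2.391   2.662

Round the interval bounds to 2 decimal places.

The population standard deviation σ is unknown (only the sample standard deviation s is given), so use a t-interval with df = n - 1 = 60 - 1 = 59.

For 90% confidence with df = 59, t* = 1.671 (from t-table)

Standard error: SE = s/√n = 11/√60 = 1.420094

Margin of error: E = t* × SE = 1.671 × 1.420094 = 2.3730

T-interval: x̄ ± E = 102 ± 2.3730 = (99.6270, 104.3730)

Rounded to 2 decimal places:

(99.63, 104.37)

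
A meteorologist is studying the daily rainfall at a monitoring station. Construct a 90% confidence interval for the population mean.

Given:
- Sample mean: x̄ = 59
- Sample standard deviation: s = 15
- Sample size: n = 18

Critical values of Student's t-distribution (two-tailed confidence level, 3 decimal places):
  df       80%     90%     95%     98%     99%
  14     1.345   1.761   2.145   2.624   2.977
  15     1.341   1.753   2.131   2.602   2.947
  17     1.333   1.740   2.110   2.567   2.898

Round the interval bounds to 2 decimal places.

The population standard deviation σ is unknown (only the sample standard deviation s is given), so use a t-interval with df = n - 1 = 18 - 1 = 17.

For 90% confidence with df = 17, t* = 1.740 (from t-table)

Standard error: SE = s/√n = 15/√18 = 3.535534

Margin of error: E = t* × SE = 1.740 × 3.535534 = 6.1518

T-interval: x̄ ± E = 59 ± 6.1518 = (52.8482, 65.1518)

Rounded to 2 decimal places:

(52.85, 65.15)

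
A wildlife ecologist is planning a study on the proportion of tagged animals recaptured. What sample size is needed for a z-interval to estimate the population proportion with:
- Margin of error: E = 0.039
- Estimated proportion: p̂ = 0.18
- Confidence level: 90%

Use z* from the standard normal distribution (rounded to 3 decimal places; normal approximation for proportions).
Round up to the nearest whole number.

Using z* for proportion z-interval (normal approximation).

For 90% confidence, z* = 1.645 (from standard normal table)

Sample size formula for proportion z-interval: n = z*²p̂(1-p̂)/E²

n = 1.645² × 0.18 × 0.82 / 0.039²
  = 2.706025 × 0.1476 / 0.001521
  = 262.5965

Round up to the nearest whole number: n = 263

263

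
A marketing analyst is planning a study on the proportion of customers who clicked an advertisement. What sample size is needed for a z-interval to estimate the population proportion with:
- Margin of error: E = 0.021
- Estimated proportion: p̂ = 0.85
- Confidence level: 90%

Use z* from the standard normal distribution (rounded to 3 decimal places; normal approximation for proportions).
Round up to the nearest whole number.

Using z* for proportion z-interval (normal approximation).

For 90% confidence, z* = 1.645 (from standard normal table)

Sample size formula for proportion z-interval: n = z*²p̂(1-p̂)/E²

n = 1.645² × 0.85 × 0.15 / 0.021²
  = 2.706025 × 0.1275 / 0.000441
  = 782.3542

Round up to the nearest whole number: n = 783

783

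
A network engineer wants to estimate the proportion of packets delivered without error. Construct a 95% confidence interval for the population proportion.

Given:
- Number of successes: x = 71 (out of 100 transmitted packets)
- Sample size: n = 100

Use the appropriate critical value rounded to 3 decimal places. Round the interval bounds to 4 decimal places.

Sample proportion: p̂ = 71/100 = 0.710000

Check conditions for normal approximation:
  np̂ = 71 ≥ 10 ✓
  n(1-p̂) = 29 ≥ 10 ✓

The sample is large enough, so use a z-interval (normal approximation) for the proportion.

For 95% confidence, z* = 1.96 (from standard normal table)

Standard error: SE = √(p̂(1-p̂)/n) = √(0.710000×0.290000/100) = 0.04537621

Margin of error: E = z* × SE = 1.96 × 0.04537621 = 0.088937

Z-interval: p̂ ± E = 0.710000 ± 0.088937 = (0.621063, 0.798937)

Rounded to 4 decimal places:

(0.6211, 0.7989)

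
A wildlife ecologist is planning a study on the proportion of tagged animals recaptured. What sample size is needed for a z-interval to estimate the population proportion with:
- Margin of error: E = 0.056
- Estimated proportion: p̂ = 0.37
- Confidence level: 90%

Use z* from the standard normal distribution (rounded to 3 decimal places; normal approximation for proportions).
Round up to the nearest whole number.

Using z* for proportion z-interval (normal approximation).

For 90% confidence, z* = 1.645 (from standard normal table)

Sample size formula for proportion z-interval: n = z*²p̂(1-p̂)/E²

n = 1.645² × 0.37 × 0.63 / 0.056²
  = 2.706025 × 0.2331 / 0.003136
  = 201.1398

Round up to the nearest whole number: n = 202

202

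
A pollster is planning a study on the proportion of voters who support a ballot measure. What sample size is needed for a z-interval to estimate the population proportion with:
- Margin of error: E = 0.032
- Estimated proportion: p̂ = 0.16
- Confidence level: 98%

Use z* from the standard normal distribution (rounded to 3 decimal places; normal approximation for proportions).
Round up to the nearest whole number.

Using z* for proportion z-interval (normal approximation).

For 98% confidence, z* = 2.326 (from standard normal table)

Sample size formula for proportion z-interval: n = z*²p̂(1-p̂)/E²

n = 2.326² × 0.16 × 0.84 / 0.032²
  = 5.410276 × 0.1344 / 0.001024
  = 710.0987

Round up to the nearest whole number: n = 711

711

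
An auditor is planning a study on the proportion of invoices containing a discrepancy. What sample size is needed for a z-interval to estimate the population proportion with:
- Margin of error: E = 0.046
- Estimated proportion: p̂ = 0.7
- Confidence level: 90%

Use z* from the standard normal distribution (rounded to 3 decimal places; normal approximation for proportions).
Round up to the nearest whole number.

Using z* for proportion z-interval (normal approximation).

For 90% confidence, z* = 1.645 (from standard normal table)

Sample size formula for proportion z-interval: n = z*²p̂(1-p̂)/E²

n = 1.645² × 0.7 × 0.3 / 0.046²
  = 2.706025 × 0.21 / 0.002116
  = 268.5564

Round up to the nearest whole number: n = 269

269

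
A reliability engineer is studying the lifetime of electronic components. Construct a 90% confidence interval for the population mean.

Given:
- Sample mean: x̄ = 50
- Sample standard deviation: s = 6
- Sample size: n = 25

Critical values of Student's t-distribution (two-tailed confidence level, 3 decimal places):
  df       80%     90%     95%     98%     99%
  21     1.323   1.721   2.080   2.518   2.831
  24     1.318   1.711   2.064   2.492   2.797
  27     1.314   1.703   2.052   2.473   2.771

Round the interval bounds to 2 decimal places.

The population standard deviation σ is unknown (only the sample standard deviation s is given), so use a t-interval with df = n - 1 = 25 - 1 = 24.

For 90% confidence with df = 24, t* = 1.711 (from t-table)

Standard error: SE = s/√n = 6/√25 = 1.200000

Margin of error: E = t* × SE = 1.711 × 1.200000 = 2.0532

T-interval: x̄ ± E = 50 ± 2.0532 = (47.9468, 52.0532)

Rounded to 2 decimal places:

(47.95, 52.05)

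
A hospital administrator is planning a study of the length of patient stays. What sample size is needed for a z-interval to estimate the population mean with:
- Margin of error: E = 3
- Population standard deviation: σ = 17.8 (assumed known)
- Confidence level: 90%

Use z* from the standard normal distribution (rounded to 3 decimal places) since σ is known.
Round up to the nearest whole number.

Using z* since population σ is known (z-interval formula).

For 90% confidence, z* = 1.645 (from standard normal table)

Sample size formula for z-interval: n = (z*σ/E)²

n = (1.645 × 17.8 / 3)²
  = (9.760333)²
  = 95.2641

Round up to the nearest whole number: n = 96

96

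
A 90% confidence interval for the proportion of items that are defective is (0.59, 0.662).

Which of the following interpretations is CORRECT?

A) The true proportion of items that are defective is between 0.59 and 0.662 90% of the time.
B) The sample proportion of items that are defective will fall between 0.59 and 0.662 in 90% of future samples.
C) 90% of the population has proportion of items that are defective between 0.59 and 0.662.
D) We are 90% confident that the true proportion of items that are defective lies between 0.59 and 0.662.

A confidence interval represents our confidence in the procedure, not a probability statement about the parameter.

Key concept: If we repeated this sampling process many times and computed a 90% CI each time, about 90% of those intervals would contain the true population parameter.

For this specific interval (0.59, 0.662):
- Midpoint (point estimate): 0.626
- Margin of error: 0.036

The correct interpretation is the one stating confidence that the true parameter lies in the interval — option D.

D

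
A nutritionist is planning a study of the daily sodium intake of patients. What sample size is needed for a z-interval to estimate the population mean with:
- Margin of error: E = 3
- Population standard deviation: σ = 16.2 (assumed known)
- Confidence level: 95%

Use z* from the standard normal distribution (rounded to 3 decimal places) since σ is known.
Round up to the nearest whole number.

Using z* since population σ is known (z-interval formula).

For 95% confidence, z* = 1.96 (from standard normal table)

Sample size formula for z-interval: n = (z*σ/E)²

n = (1.96 × 16.2 / 3)²
  = (10.584000)²
  = 112.0211

Round up to the nearest whole number: n = 113

113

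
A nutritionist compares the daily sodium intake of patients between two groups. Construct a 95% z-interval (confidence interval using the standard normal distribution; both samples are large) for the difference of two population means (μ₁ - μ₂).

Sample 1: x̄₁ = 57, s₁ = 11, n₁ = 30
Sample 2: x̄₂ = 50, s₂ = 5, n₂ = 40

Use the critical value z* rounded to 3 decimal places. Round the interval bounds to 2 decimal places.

Both samples are large (n₁ = 30 ≥ 30, n₂ = 40 ≥ 30), so a z-interval for the difference of means applies.

Point estimate: x̄₁ - x̄₂ = 57 - 50 = 7

Standard error: SE = √(s₁²/n₁ + s₂²/n₂)
= √(11²/30 + 5²/40)
= √(4.033333 + 0.625000)
= 2.158317

For 95% confidence, z* = 1.96 (from standard normal table)
Margin of error: E = z* × SE = 1.96 × 2.158317 = 4.2303

Z-interval: (x̄₁ - x̄₂) ± E = 7 ± 4.2303 = (2.7697, 11.2303)

Rounded to 2 decimal places:

(2.77, 11.23)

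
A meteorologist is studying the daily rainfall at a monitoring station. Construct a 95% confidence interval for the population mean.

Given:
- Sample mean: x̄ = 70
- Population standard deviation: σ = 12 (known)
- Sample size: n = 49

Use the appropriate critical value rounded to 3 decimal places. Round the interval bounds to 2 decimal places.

The population standard deviation σ is known, so use a z-interval (standard normal critical value).

For 95% confidence, z* = 1.96 (from standard normal table)

Standard error: SE = σ/√n = 12/√49 = 1.714286

Margin of error: E = z* × SE = 1.96 × 1.714286 = 3.3600

Z-interval: x̄ ± E = 70 ± 3.3600 = (66.6400, 73.3600)

Rounded to 2 decimal places:

(66.64, 73.36)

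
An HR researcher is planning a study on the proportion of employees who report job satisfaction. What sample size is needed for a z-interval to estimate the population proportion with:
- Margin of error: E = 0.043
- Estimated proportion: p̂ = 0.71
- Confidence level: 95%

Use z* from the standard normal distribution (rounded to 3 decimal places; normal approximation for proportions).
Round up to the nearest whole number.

Using z* for proportion z-interval (normal approximation).

For 95% confidence, z* = 1.96 (from standard normal table)

Sample size formula for proportion z-interval: n = z*²p̂(1-p̂)/E²

n = 1.96² × 0.71 × 0.29 / 0.043²
  = 3.8416 × 0.2059 / 0.001849
  = 427.7909

Round up to the nearest whole number: n = 428

428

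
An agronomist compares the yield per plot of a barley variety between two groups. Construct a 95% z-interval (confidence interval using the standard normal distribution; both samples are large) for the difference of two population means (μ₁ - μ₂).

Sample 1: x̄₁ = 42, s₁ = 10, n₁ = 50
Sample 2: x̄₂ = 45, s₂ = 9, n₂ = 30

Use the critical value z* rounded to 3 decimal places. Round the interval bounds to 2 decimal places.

Both samples are large (n₁ = 50 ≥ 30, n₂ = 30 ≥ 30), so a z-interval for the difference of means applies.

Point estimate: x̄₁ - x̄₂ = 42 - 45 = -3

Standard error: SE = √(s₁²/n₁ + s₂²/n₂)
= √(10²/50 + 9²/30)
= √(2.000000 + 2.700000)
= 2.167948

For 95% confidence, z* = 1.96 (from standard normal table)
Margin of error: E = z* × SE = 1.96 × 2.167948 = 4.2492

Z-interval: (x̄₁ - x̄₂) ± E = -3 ± 4.2492 = (-7.2492, 1.2492)

Rounded to 2 decimal places:

(-7.25, 1.25)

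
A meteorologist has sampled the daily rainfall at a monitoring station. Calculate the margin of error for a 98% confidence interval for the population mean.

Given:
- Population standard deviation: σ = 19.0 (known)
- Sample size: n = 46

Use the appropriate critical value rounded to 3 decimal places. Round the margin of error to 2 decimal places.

The population standard deviation σ is known, so use the z-interval margin of error formula.

For 98% confidence, z* = 2.326 (from standard normal table)

Margin of error formula for z-interval: E = z* × σ/√n

E = 2.326 × 19.0/√46
  = 2.326 × 2.801397
  = 6.5160

Rounded to 2 decimal places:

6.52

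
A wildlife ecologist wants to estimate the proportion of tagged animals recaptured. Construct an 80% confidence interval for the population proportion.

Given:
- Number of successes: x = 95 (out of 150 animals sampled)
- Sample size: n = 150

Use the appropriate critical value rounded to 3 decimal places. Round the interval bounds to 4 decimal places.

Sample proportion: p̂ = 95/150 = 0.633333

Check conditions for normal approximation:
  np̂ = 95 ≥ 10 ✓
  n(1-p̂) = 55 ≥ 10 ✓

The sample is large enough, so use a z-interval (normal approximation) for the proportion.

For 80% confidence, z* = 1.282 (from standard normal table)

Standard error: SE = √(p̂(1-p̂)/n) = √(0.633333×0.366667/150) = 0.03934651

Margin of error: E = z* × SE = 1.282 × 0.03934651 = 0.050442

Z-interval: p̂ ± E = 0.633333 ± 0.050442 = (0.582891, 0.683776)

Rounded to 4 decimal places:

(0.5829, 0.6838)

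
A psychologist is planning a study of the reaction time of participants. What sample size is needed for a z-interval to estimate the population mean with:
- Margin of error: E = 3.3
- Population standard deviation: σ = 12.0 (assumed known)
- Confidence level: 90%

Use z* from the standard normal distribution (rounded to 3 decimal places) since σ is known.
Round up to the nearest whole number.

Using z* since population σ is known (z-interval formula).

For 90% confidence, z* = 1.645 (from standard normal table)

Sample size formula for z-interval: n = (z*σ/E)²

n = (1.645 × 12.0 / 3.3)²
  = (5.981818)²
  = 35.7821

Round up to the nearest whole number: n = 36

36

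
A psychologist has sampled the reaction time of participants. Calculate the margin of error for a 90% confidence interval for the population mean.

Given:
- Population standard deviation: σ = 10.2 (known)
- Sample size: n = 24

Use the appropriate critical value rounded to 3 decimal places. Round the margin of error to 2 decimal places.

The population standard deviation σ is known, so use the z-interval margin of error formula.

For 90% confidence, z* = 1.645 (from standard normal table)

Margin of error formula for z-interval: E = z* × σ/√n

E = 1.645 × 10.2/√24
  = 1.645 × 2.08206628
  = 3.424999

Rounded to 2 decimal places:

3.42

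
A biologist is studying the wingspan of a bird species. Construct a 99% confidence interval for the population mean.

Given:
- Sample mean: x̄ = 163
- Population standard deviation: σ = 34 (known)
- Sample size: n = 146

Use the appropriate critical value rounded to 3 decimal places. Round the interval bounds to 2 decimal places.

The population standard deviation σ is known, so use a z-interval (standard normal critical value).

For 99% confidence, z* = 2.576 (from standard normal table)

Standard error: SE = σ/√n = 34/√146 = 2.813860

Margin of error: E = z* × SE = 2.576 × 2.813860 = 7.2485

Z-interval: x̄ ± E = 163 ± 7.2485 = (155.7515, 170.2485)

Rounded to 2 decimal places:

(155.75, 170.25)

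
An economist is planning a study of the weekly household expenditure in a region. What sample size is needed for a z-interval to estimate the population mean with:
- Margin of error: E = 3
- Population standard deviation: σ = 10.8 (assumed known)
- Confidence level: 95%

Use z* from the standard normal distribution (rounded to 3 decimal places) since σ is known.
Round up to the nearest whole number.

Using z* since population σ is known (z-interval formula).

For 95% confidence, z* = 1.96 (from standard normal table)

Sample size formula for z-interval: n = (z*σ/E)²

n = (1.96 × 10.8 / 3)²
  = (7.056000)²
  = 49.7871

Round up to the nearest whole number: n = 50

50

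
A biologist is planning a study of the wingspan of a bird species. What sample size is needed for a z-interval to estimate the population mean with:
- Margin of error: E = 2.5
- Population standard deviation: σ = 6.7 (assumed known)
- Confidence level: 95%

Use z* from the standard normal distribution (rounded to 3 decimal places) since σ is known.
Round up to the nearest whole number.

Using z* since population σ is known (z-interval formula).

For 95% confidence, z* = 1.96 (from standard normal table)

Sample size formula for z-interval: n = (z*σ/E)²

n = (1.96 × 6.7 / 2.5)²
  = (5.252800)²
  = 27.5919

Round up to the nearest whole number: n = 28

28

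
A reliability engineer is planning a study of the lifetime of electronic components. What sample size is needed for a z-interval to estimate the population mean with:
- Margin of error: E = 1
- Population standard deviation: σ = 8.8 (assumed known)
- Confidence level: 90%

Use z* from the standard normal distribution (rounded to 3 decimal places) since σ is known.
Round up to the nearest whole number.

Using z* since population σ is known (z-interval formula).

For 90% confidence, z* = 1.645 (from standard normal table)

Sample size formula for z-interval: n = (z*σ/E)²

n = (1.645 × 8.8 / 1)²
  = (14.476000)²
  = 209.5546

Round up to the nearest whole number: n = 210

210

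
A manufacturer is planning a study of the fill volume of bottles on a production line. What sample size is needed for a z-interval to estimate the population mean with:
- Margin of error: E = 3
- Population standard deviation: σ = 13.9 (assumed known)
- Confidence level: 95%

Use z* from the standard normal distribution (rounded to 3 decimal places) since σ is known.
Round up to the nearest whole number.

Using z* since population σ is known (z-interval formula).

For 95% confidence, z* = 1.96 (from standard normal table)

Sample size formula for z-interval: n = (z*σ/E)²

n = (1.96 × 13.9 / 3)²
  = (9.081333)²
  = 82.4706

Round up to the nearest whole number: n = 83

83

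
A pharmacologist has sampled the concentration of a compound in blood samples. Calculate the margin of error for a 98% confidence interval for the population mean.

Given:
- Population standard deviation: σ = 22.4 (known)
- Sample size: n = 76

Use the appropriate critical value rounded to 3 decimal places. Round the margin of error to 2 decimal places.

The population standard deviation σ is known, so use the z-interval margin of error formula.

For 98% confidence, z* = 2.326 (from standard normal table)

Margin of error formula for z-interval: E = z* × σ/√n

E = 2.326 × 22.4/√76
  = 2.326 × 2.569456
  = 5.9766

Rounded to 2 decimal places:

5.98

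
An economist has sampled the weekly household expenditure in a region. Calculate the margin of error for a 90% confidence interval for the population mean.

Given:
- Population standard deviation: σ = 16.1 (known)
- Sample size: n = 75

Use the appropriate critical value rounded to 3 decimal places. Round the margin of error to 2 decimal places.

The population standard deviation σ is known, so use the z-interval margin of error formula.

For 90% confidence, z* = 1.645 (from standard normal table)

Margin of error formula for z-interval: E = z* × σ/√n

E = 1.645 × 16.1/√75
  = 1.645 × 1.859068
  = 3.0582

Rounded to 2 decimal places:

3.06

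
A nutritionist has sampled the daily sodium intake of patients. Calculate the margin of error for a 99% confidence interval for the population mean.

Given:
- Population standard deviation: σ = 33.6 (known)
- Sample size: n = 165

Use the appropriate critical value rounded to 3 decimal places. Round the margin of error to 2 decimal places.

The population standard deviation σ is known, so use the z-interval margin of error formula.

For 99% confidence, z* = 2.576 (from standard normal table)

Margin of error formula for z-interval: E = z* × σ/√n

E = 2.576 × 33.6/√165
  = 2.576 × 2.615756
  = 6.7382

Rounded to 2 decimal places:

6.74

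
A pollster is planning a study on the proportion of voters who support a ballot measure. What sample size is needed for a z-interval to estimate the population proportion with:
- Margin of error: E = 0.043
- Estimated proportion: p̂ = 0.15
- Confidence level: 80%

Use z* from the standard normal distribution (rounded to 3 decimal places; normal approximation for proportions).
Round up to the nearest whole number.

Using z* for proportion z-interval (normal approximation).

For 80% confidence, z* = 1.282 (from standard normal table)

Sample size formula for proportion z-interval: n = z*²p̂(1-p̂)/E²

n = 1.282² × 0.15 × 0.85 / 0.043²
  = 1.643524 × 0.1275 / 0.001849
  = 113.3312

Round up to the nearest whole number: n = 114

114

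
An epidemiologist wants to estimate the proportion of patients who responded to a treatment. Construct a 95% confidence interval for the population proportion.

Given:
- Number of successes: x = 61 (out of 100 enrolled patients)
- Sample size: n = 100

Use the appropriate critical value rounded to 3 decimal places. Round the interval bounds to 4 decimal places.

Sample proportion: p̂ = 61/100 = 0.610000

Check conditions for normal approximation:
  np̂ = 61 ≥ 10 ✓
  n(1-p̂) = 39 ≥ 10 ✓

The sample is large enough, so use a z-interval (normal approximation) for the proportion.

For 95% confidence, z* = 1.96 (from standard normal table)

Standard error: SE = √(p̂(1-p̂)/n) = √(0.610000×0.390000/100) = 0.04877499

Margin of error: E = z* × SE = 1.96 × 0.04877499 = 0.095599

Z-interval: p̂ ± E = 0.610000 ± 0.095599 = (0.514401, 0.705599)

Rounded to 4 decimal places:

(0.5144, 0.7056)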